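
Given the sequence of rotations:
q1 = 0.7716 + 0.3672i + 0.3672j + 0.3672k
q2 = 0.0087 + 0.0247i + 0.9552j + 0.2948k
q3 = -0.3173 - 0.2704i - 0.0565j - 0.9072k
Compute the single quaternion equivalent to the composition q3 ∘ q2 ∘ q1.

q2 · q1 = -0.4614 + 0.2648i + 0.8394j - 0.111k
q3 · q2 · q1 = 0.1647 + 0.8085i - 0.5105j + 0.2418k
0.1647 + 0.8085i - 0.5105j + 0.2418k


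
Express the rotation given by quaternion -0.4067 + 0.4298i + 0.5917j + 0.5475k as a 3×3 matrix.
[[-0.2997, 0.954, -0.0107], [0.0633, 0.031, 0.9975], [0.9519, 0.2983, -0.0697]]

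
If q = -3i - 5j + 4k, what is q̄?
3i + 5j - 4k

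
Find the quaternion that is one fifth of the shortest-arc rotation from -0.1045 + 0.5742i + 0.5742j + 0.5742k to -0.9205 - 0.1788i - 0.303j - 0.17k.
0.151 + 0.5603i + 0.5933j + 0.558k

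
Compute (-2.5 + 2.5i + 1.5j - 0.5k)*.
-2.5 - 2.5i - 1.5j + 0.5k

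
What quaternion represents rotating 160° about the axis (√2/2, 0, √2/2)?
0.1736 + 0.6964i + 0.6964k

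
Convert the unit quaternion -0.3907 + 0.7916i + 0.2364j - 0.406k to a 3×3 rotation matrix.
[[0.5586, 0.057, -0.8275], [0.6915, -0.5829, 0.4266], [-0.4581, -0.8105, -0.365]]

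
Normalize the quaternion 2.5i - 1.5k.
0.8575i - 0.5145k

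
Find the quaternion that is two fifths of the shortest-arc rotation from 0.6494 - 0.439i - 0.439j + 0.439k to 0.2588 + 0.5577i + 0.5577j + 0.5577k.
0.3627 - 0.6586i - 0.6586j + 0.0292k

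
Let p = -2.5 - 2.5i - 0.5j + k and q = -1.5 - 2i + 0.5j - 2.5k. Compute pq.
1.5 + 9.5i - 8.75j + 2.5k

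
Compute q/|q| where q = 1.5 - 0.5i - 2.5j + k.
0.4804 - 0.1601i - 0.8006j + 0.3203k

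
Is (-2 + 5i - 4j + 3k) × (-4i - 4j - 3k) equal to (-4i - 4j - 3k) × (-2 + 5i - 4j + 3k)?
No: pq = 13 + 32i + 11j - 30k ≠ 13 - 16i + 5j + 42k = qp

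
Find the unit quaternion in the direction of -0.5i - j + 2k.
-0.2182i - 0.4364j + 0.8729k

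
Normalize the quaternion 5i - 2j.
0.9285i - 0.3714j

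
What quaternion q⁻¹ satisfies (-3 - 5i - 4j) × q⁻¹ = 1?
-0.06 + 0.1i + 0.08j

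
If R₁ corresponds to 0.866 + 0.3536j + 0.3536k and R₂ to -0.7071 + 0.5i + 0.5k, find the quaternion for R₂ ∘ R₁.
-0.7891 + 0.2562i - 0.4268j + 0.3598k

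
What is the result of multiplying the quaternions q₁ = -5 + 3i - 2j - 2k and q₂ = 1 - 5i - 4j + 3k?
8 + 14i + 19j - 39k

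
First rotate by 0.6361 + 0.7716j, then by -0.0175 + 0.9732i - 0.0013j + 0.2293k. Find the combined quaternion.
-0.0101 + 0.4421i - 0.0143j + 0.8968k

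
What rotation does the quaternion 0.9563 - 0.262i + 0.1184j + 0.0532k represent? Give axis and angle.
axis = (-0.8961, 0.4049, 0.1819), θ = 34°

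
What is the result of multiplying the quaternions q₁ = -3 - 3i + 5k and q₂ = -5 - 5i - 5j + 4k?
-20 + 55i + 2j - 22k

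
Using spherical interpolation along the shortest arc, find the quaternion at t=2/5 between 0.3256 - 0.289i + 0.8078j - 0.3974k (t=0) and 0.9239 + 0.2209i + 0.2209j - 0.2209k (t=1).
0.6542 - 0.0923i + 0.6514j - 0.3731k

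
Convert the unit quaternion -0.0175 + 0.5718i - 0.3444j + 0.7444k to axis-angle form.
axis = (0.5719, -0.3445, 0.7445), θ = 182°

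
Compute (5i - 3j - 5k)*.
-5i + 3j + 5k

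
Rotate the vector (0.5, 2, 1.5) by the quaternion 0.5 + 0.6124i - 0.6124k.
(0.225, -2.225, 1.225)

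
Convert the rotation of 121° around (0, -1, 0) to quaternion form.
0.4924 - 0.8704j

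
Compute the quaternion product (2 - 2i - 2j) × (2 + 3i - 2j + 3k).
6 - 4i - 2j + 16k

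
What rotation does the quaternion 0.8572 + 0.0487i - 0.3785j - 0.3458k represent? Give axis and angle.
axis = (0.0946, -0.735, -0.6715), θ = 62°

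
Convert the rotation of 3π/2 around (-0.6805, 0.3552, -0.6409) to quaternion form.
-0.7071 - 0.4812i + 0.2512j - 0.4532k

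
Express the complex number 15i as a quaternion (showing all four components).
0 + 15i + 0j + 0k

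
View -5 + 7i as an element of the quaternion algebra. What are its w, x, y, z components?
-5 + 7i + 0j + 0k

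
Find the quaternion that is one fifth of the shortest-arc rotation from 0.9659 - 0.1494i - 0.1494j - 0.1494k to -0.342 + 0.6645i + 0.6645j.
0.9061 - 0.2852i - 0.2852j - 0.1276k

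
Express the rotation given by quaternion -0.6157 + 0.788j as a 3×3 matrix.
[[-0.2419, 0, -0.9703], [0, 1, 0], [0.9703, 0, -0.2419]]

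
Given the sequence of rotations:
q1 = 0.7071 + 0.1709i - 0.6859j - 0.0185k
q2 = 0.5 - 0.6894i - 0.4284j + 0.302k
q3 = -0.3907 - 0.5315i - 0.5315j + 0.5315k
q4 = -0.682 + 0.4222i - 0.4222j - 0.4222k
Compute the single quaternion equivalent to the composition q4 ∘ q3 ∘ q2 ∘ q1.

q2 · q1 = 0.1831 - 0.187i - 0.607j + 0.7504k
q3 · q2 · q1 = -0.8924 - 0.1005i + 0.4393j + 0.0274k
q4 · q3 · q2 · q1 = 0.8481 - 0.1343i + 0.108j + 0.5011k
0.8481 - 0.1343i + 0.108j + 0.5011k


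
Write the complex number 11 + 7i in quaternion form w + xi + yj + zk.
11 + 7i + 0j + 0k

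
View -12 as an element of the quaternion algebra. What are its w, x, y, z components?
-12 + 0i + 0j + 0k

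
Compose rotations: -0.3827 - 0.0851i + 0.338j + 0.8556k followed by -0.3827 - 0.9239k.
0.9369 + 0.3448i - 0.0507j + 0.0261k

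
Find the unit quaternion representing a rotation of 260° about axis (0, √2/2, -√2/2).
-0.6428 + 0.5417j - 0.5417k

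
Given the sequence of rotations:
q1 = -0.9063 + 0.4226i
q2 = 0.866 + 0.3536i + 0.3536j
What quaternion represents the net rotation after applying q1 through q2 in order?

q2 · q1 = -0.9343 + 0.0455i - 0.3205j - 0.1494k
-0.9343 + 0.0455i - 0.3205j - 0.1494k


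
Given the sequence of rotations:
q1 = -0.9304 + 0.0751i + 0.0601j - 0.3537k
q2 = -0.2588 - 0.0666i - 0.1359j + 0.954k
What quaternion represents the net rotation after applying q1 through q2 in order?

q2 · q1 = 0.5914 + 0.0333i + 0.159j - 0.7899k
0.5914 + 0.0333i + 0.159j - 0.7899k


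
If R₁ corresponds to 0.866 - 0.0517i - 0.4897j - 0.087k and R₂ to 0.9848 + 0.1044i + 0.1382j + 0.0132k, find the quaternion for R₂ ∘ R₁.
0.9271 + 0.0339i - 0.3542j - 0.1182k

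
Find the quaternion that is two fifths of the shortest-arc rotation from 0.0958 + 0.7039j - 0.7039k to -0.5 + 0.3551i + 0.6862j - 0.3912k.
-0.1568 + 0.155i + 0.7511j - 0.6223k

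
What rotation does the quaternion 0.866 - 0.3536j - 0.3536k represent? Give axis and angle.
axis = (0, -√2/2, -√2/2), θ = π/3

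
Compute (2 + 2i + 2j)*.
2 - 2i - 2j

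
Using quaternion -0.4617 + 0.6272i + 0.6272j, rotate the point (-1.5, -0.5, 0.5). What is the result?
(-1.003, -0.997, -0.866)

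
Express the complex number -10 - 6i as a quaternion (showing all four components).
-10 - 6i + 0j + 0k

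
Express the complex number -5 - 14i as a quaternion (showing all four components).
-5 - 14i + 0j + 0k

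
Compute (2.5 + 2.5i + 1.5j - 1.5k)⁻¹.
0.1471 - 0.1471i - 0.0882j + 0.0882k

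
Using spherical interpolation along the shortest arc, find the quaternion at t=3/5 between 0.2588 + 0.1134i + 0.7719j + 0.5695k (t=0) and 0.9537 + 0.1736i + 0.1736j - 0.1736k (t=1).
0.8196 + 0.1829i + 0.5175j + 0.1641k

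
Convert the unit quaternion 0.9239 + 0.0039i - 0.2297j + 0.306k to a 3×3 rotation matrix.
[[0.7072, -0.5672, -0.4221], [0.5636, 0.8127, -0.1478], [0.4268, -0.1334, 0.8944]]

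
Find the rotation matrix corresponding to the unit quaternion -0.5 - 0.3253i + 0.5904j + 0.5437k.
[[-0.2884, 0.1596, -0.9441], [-0.9278, 0.1971, 0.3167], [0.2367, 0.9673, 0.0912]]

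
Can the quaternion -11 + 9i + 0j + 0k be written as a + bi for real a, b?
Yes. The quaternion -11 + 9i has j- and k-coefficients y = z = 0, so it lies in the complex subalgebra spanned by 1 and i.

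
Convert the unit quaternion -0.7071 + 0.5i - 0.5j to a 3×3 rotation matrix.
[[0.5, -0.5, 0.7071], [-0.5, 0.5, 0.7071], [-0.7071, -0.7071, 0]]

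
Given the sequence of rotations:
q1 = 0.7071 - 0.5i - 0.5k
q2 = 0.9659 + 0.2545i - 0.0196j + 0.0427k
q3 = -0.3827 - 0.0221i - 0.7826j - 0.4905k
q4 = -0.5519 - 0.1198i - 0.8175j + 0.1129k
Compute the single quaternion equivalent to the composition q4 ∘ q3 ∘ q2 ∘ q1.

q2 · q1 = 0.8316 - 0.2932i + 0.092j - 0.4626k
q3 · q2 · q1 = -0.4796 + 0.501i - 0.5524j - 0.4624k
q4 · q3 · q2 · q1 = -0.0747 + 0.2213i + 0.6981j + 0.6768k
-0.0747 + 0.2213i + 0.6981j + 0.6768k


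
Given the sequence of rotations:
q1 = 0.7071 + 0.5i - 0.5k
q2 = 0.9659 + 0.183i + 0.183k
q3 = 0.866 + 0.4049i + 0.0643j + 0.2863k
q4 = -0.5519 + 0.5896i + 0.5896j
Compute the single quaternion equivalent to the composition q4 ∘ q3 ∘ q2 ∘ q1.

q2 · q1 = 0.683 + 0.6123i + 0.183j - 0.3536k
q3 · q2 · q1 = 0.433 + 0.7317i + 0.5209j - 0.0759k
q4 · q3 · q2 · q1 = -0.9775 - 0.1933i + 0.0126j - 0.0824k
-0.9775 - 0.1933i + 0.0126j - 0.0824k


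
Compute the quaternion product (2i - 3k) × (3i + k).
-3 - 11j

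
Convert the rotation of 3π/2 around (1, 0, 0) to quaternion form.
-0.7071 + 0.7071i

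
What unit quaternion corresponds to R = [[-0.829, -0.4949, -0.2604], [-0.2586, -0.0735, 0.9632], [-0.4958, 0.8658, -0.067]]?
0.0872 - 0.2791i + 0.675j + 0.6774k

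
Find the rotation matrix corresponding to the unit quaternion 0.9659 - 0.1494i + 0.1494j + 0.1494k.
[[0.9107, -0.3333, 0.244], [0.244, 0.9107, 0.3333], [-0.3333, -0.244, 0.9107]]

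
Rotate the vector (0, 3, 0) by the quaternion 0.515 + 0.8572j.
(0, 3, 0)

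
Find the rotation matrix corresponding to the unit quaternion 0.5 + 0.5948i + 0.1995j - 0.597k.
[[0.2076, 0.8343, -0.5107], [-0.3597, -0.4204, -0.833], [-0.9097, 0.3566, 0.2128]]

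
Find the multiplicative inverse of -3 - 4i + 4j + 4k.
-0.0526 + 0.0702i - 0.0702j - 0.0702k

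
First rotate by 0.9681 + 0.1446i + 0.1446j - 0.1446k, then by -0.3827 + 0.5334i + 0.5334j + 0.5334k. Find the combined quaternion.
-0.4476 + 0.3068i + 0.6153j + 0.5717k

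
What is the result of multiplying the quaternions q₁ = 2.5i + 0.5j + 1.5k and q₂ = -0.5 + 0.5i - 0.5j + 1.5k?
-3.25 + 0.25i - 3.25j - 2.25k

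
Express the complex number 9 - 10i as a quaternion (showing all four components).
9 - 10i + 0j + 0k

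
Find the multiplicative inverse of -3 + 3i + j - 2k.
-0.1304 - 0.1304i - 0.0435j + 0.087k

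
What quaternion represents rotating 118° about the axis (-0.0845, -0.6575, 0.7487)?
0.515 - 0.0724i - 0.5636j + 0.6418k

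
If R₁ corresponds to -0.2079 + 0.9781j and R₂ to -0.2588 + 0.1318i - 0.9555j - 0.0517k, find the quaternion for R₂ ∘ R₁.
0.9884 + 0.0232i - 0.0545j + 0.1397k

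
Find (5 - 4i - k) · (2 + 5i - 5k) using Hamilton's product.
25 + 17i - 25j - 27k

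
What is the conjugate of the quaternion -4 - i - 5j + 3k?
-4 + i + 5j - 3k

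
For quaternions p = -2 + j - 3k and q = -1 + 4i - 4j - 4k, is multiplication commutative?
No: pq = -6 - 24i - 5j + 7k ≠ -6 + 8i + 19j + 15k = qp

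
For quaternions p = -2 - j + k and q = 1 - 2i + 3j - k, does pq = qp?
No: pq = 2 + 2i - 9j + k ≠ 2 + 6i - 5j + 5k = qp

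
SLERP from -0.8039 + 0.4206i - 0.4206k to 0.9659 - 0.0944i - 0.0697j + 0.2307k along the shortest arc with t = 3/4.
-0.9405 + 0.1798i + 0.053j - 0.2834k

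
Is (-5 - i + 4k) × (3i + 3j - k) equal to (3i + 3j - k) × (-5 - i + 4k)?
No: pq = 7 - 27i - 4j + 2k ≠ 7 - 3i - 26j + 8k = qp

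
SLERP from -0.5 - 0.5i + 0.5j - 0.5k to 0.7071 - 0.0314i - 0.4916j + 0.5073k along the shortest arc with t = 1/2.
-0.6297 - 0.2445i + 0.5173j - 0.5255k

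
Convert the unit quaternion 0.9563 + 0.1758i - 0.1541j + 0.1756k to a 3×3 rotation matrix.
[[0.8908, -0.39, -0.233], [0.2817, 0.8765, -0.3904], [0.3565, 0.2821, 0.8907]]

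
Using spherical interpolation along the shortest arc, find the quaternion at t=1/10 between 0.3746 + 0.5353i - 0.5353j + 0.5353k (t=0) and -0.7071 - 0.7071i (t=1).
0.4262 + 0.5745i - 0.4941j + 0.4941k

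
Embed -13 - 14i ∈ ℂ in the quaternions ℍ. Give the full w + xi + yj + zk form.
-13 - 14i + 0j + 0k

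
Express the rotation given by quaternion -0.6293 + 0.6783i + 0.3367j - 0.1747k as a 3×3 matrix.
[[0.7122, 0.2369, -0.6608], [0.6766, 0.0188, 0.7361], [0.1868, -0.9714, -0.1469]]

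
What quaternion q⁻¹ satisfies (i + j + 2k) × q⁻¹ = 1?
-0.1667i - 0.1667j - 0.3333k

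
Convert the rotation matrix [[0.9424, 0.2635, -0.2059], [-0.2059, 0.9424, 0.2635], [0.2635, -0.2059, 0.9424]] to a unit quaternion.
0.9782 - 0.12i - 0.12j - 0.12k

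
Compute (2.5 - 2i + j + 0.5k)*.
2.5 + 2i - j - 0.5k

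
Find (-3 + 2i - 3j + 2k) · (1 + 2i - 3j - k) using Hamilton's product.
-14 + 5i + 12j + 5k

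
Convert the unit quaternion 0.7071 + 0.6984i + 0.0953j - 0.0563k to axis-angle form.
axis = (0.9877, 0.1348, -0.0796), θ = π/2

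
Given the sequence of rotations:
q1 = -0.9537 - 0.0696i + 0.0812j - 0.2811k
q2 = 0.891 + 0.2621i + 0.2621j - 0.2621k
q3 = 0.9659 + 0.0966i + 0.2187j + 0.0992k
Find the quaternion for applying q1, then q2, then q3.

q2 · q1 = -0.9265 - 0.3644i - 0.0857j + 0.039k
q3 · q2 · q1 = -0.8448 - 0.4244i - 0.3253j + 0.0172k
-0.8448 - 0.4244i - 0.3253j + 0.0172k


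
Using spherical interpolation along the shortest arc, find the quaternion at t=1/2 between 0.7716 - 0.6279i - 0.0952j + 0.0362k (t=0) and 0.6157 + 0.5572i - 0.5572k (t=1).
0.9332 - 0.0476i - 0.064j - 0.3505k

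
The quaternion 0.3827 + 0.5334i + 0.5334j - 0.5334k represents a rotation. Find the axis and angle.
axis = (√3/3, √3/3, -√3/3), θ = 3π/4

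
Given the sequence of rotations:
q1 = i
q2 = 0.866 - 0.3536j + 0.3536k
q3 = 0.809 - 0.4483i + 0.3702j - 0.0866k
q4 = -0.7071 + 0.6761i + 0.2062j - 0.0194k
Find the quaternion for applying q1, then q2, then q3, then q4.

q2 · q1 = 0.866i + 0.3536j + 0.3536k
q3 · q2 · q1 = 0.2879 + 0.8621i + 0.3696j - 0.193k
q4 · q3 · q2 · q1 = -0.8664 - 0.4476i - 0.0882j + 0.203k
-0.8664 - 0.4476i - 0.0882j + 0.203k


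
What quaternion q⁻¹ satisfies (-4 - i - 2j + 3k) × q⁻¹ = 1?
-0.1333 + 0.0333i + 0.0667j - 0.1k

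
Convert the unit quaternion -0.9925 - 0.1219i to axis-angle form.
axis = (-1, 0, 0), θ = 346°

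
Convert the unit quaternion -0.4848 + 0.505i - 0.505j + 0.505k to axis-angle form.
axis = (√3/3, -√3/3, √3/3), θ = 238°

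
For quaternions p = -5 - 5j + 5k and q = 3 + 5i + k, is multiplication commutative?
No: pq = -20 - 30i + 10j + 35k ≠ -20 - 20i - 40j - 15k = qp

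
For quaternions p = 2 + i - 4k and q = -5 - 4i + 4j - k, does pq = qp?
No: pq = -10 + 3i + 25j + 22k ≠ -10 - 29i - 9j + 14k = qp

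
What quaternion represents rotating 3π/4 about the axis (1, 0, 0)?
0.3827 + 0.9239i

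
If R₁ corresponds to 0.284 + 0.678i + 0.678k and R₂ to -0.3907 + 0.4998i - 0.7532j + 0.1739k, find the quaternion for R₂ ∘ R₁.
-0.5677 - 0.6336i - 0.4349j + 0.2952k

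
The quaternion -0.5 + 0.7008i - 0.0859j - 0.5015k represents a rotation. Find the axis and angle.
axis = (0.8092, -0.0992, -0.5791), θ = 4π/3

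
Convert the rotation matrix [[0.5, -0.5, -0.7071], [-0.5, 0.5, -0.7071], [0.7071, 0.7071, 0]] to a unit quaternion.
0.7071 + 0.5i - 0.5j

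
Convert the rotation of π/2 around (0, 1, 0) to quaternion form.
0.7071 + 0.7071j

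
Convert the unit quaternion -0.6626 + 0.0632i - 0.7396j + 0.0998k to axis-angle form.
axis = (0.0844, -0.9875, 0.1332), θ = 263°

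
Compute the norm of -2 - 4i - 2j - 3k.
√33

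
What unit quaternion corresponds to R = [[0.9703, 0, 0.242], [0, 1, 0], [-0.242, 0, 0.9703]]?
0.9925 + 0.1219j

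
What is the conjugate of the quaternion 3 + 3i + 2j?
3 - 3i - 2j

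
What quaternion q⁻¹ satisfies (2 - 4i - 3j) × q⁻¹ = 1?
0.069 + 0.1379i + 0.1034j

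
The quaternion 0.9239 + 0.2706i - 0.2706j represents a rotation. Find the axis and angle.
axis = (√2/2, -√2/2, 0), θ = π/4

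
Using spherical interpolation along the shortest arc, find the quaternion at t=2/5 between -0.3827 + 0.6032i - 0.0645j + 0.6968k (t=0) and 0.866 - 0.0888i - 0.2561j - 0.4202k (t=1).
-0.6328 + 0.4312i + 0.0717j + 0.6391k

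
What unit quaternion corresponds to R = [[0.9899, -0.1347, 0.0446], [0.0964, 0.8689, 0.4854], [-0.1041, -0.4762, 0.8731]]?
0.9659 - 0.2489i + 0.0385j + 0.0598k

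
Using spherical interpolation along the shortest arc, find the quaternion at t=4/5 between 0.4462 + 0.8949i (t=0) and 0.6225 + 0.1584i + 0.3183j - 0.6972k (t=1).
0.6524 + 0.3602i + 0.2769j - 0.6065k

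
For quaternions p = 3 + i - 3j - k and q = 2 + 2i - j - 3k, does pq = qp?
No: pq = -2 + 16i - 8j - 6k ≠ -2 - 10j - 16k = qp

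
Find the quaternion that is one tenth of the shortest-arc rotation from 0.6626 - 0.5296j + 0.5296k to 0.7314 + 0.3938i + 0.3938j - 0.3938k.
0.7582 + 0.0591i - 0.4592j + 0.4592k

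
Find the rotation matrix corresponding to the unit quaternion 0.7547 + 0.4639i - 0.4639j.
[[0.5696, -0.4304, -0.7002], [-0.4304, 0.5696, -0.7002], [0.7002, 0.7002, 0.1392]]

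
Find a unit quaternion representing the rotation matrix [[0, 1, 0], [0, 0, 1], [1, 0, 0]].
-0.5 + 0.5i + 0.5j + 0.5k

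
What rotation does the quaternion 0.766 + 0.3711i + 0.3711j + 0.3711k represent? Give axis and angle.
axis = (√3/3, √3/3, √3/3), θ = 80°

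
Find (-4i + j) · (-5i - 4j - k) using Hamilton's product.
-16 - i - 4j + 21k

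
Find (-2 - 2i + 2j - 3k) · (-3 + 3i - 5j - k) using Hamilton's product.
19 - 17i - 7j + 15k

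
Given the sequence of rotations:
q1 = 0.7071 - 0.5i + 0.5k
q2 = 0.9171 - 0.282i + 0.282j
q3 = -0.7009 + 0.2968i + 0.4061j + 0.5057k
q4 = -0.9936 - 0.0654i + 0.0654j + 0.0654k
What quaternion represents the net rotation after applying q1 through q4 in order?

q2 · q1 = 0.5075 - 0.517i + 0.3404j + 0.5996k
q3 · q2 · q1 = -0.6437 + 0.5843i - 0.4719j + 0.1474k
q4 · q3 · q2 · q1 = 0.699 - 0.498i + 0.4746j - 0.1959k
0.699 - 0.498i + 0.4746j - 0.1959k


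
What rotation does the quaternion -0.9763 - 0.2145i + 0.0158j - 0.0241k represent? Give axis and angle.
axis = (-0.9911, 0.073, -0.1114), θ = 335°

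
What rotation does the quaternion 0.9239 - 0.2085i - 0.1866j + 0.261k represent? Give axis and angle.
axis = (-0.5449, -0.4877, 0.6821), θ = π/4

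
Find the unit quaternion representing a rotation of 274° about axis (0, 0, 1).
-0.7314 + 0.682k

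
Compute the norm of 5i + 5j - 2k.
√54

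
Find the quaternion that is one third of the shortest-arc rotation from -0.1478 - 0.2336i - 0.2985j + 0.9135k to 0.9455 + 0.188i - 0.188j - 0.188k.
-0.5219 - 0.2638i - 0.1532j + 0.7966k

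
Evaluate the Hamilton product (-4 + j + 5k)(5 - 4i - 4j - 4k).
4 + 32i + j + 45k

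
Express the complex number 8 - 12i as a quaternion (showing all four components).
8 - 12i + 0j + 0k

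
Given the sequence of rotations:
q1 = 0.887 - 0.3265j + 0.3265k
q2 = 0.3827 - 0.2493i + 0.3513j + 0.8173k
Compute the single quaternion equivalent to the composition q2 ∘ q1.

q2 · q1 = 0.1873 + 0.1604i + 0.268j + 0.9313k
0.1873 + 0.1604i + 0.268j + 0.9313k


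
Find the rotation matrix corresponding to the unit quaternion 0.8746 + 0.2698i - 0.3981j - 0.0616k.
[[0.6754, -0.1071, -0.7296], [-0.3226, 0.8468, -0.4229], [0.6631, 0.521, 0.5374]]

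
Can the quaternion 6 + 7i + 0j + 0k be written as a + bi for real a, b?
Yes. The quaternion 6 + 7i has j- and k-coefficients y = z = 0, so it lies in the complex subalgebra spanned by 1 and i.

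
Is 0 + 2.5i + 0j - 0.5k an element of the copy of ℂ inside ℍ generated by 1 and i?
No. The quaternion 2.5i - 0.5k has j-coefficient y = 0 and k-coefficient z = -0.5, not both zero, so it does not lie in the complex subalgebra spanned by 1 and i.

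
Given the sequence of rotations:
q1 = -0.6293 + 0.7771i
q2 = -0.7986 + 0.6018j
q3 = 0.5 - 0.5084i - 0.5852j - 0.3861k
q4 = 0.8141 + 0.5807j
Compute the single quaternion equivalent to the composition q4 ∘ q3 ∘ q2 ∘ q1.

q2 · q1 = 0.5026 - 0.6206i - 0.3787j - 0.4677k
q3 · q2 · q1 = -0.4664 - 0.4383i - 0.4816j - 0.5985k
q4 · q3 · q2 · q1 = -0.1 - 0.7044i - 0.6629j - 0.2327k
-0.1 - 0.7044i - 0.6629j - 0.2327k


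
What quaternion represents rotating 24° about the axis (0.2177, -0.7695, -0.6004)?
0.9781 + 0.0453i - 0.16j - 0.1248k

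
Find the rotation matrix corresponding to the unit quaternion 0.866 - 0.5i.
[[1, 0, 0], [0, 0.5, 0.866], [0, -0.866, 0.5]]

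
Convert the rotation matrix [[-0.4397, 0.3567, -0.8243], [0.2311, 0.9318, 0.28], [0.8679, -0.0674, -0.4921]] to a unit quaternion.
-0.5 + 0.1737i + 0.8461j + 0.0628k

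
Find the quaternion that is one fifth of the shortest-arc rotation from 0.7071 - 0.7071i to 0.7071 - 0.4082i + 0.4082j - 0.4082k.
0.733 - 0.6688i + 0.0877j - 0.0877k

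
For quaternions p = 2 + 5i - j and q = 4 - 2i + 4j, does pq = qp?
No: pq = 22 + 16i + 4j + 18k ≠ 22 + 16i + 4j - 18k = qp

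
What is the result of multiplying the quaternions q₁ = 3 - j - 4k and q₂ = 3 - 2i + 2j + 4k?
27 - 2i + 11j - 2k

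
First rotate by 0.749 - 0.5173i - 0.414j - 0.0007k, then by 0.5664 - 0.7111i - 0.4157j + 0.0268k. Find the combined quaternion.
-0.1157 - 0.8142i - 0.5602j + 0.099k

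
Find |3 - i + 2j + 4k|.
√30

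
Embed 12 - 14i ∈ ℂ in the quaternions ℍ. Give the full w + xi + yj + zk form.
12 - 14i + 0j + 0k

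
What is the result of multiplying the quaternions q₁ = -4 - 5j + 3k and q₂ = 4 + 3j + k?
-4 - 14i - 32j + 8k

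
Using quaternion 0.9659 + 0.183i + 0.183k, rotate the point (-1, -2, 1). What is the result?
(-0.159, -2.439, 0.159)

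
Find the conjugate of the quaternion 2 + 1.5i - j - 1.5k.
2 - 1.5i + j + 1.5k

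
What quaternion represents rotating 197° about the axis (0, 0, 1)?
-0.1478 + 0.989k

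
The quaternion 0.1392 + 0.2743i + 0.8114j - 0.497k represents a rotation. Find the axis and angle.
axis = (0.277, 0.8194, -0.5019), θ = 164°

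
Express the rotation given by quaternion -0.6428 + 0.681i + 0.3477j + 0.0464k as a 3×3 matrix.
[[0.7539, 0.5332, -0.3838], [0.4139, 0.0682, 0.9078], [0.5102, -0.8432, -0.1693]]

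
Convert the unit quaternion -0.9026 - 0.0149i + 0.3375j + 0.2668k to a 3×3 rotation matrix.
[[0.6298, 0.4716, -0.6172], [-0.4917, 0.8572, 0.1532], [0.6013, 0.207, 0.7717]]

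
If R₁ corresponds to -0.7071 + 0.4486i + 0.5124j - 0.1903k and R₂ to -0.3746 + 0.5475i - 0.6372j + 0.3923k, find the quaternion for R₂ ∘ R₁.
0.4204 - 0.6349i + 0.5388j + 0.3603k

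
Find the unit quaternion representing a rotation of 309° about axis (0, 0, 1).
-0.9026 + 0.4305k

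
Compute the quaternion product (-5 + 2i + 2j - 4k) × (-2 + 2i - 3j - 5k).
-8 - 36i + 13j + 23k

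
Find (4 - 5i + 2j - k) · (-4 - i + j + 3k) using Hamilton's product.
-20 + 23i + 12j + 13k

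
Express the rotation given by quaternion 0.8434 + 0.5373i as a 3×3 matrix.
[[1, 0, 0], [0, 0.4226, -0.9063], [0, 0.9063, 0.4226]]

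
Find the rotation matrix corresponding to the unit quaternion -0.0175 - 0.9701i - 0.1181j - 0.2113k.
[[0.8828, 0.2217, 0.4141], [0.2365, -0.9715, 0.016], [0.4058, 0.0839, -0.9101]]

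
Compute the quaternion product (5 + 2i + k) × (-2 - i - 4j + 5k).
-13 - 5i - 31j + 15k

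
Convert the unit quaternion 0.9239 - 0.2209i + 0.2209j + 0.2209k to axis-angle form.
axis = (-√3/3, √3/3, √3/3), θ = π/4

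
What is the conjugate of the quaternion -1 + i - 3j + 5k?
-1 - i + 3j - 5k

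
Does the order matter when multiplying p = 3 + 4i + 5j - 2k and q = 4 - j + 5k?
Yes: pq = 27 + 39i - 3j + 3k ≠ 27 - 7i + 37j + 11k = qp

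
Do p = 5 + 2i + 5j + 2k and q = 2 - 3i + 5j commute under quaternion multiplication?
No: pq = -9 - 21i + 29j + 29k ≠ -9 - i + 41j - 21k = qp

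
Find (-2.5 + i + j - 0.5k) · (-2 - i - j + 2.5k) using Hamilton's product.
8.25 + 2.5i - 1.5j - 5.25k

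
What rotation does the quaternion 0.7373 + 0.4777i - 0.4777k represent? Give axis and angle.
axis = (√2/2, 0, -√2/2), θ = 85°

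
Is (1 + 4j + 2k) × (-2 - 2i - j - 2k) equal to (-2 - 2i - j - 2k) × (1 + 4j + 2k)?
No: pq = 6 - 8i - 13j + 2k ≠ 6 + 4i - 5j - 14k = qp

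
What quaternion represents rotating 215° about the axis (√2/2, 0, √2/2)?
-0.3007 + 0.6744i + 0.6744k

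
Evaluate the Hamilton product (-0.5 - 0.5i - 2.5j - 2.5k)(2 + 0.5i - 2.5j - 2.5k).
-13.25 - 1.25i - 6.25j - 1.25k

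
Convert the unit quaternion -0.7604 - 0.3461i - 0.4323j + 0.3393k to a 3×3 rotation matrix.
[[0.396, 0.8152, 0.4226], [-0.2168, 0.5302, -0.8197], [-0.8923, 0.233, 0.3867]]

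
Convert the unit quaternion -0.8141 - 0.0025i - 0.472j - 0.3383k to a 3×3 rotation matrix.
[[0.3255, -0.5485, 0.7702], [0.5532, 0.7711, 0.3153], [-0.7668, 0.3234, 0.5544]]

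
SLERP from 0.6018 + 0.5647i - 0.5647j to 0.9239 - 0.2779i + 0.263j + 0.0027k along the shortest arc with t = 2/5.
0.9218 + 0.2702i - 0.2779j + 0.0014k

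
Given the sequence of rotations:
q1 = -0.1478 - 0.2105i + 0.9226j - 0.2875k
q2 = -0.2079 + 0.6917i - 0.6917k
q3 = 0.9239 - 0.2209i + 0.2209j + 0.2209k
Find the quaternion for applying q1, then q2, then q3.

q2 · q1 = -0.0225 + 0.5797i + 0.1527j + 0.8002k
q3 · q2 · q1 = -0.1032 + 0.6836i + 0.4409j + 0.5725k
-0.1032 + 0.6836i + 0.4409j + 0.5725k


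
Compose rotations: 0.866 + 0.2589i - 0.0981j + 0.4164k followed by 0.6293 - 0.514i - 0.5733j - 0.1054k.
0.6657 - 0.5313i - 0.3715j + 0.3696k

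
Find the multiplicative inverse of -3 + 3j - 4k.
-0.0882 - 0.0882j + 0.1176k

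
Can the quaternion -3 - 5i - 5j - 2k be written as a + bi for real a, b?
No. The quaternion -3 - 5i - 5j - 2k has j-coefficient y = -5 and k-coefficient z = -2, not both zero, so it does not lie in the complex subalgebra spanned by 1 and i.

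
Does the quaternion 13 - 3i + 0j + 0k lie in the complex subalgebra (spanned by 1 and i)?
Yes. The quaternion 13 - 3i has j- and k-coefficients y = z = 0, so it lies in the complex subalgebra spanned by 1 and i.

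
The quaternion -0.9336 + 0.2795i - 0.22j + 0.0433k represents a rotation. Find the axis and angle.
axis = (0.78, -0.614, 0.1208), θ = 318°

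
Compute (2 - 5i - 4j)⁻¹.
0.0444 + 0.1111i + 0.0889j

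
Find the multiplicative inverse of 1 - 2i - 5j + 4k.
0.0217 + 0.0435i + 0.1087j - 0.087k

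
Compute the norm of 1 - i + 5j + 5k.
√52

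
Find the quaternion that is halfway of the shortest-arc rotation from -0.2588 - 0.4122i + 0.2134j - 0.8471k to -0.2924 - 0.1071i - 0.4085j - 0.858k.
-0.2938 - 0.2768i - 0.104j - 0.909k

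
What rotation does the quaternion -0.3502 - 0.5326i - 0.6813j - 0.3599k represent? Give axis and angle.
axis = (-0.5686, -0.7274, -0.3842), θ = 221°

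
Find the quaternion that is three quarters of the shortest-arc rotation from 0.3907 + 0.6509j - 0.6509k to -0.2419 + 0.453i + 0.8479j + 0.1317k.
-0.0795 + 0.3799i + 0.9167j - 0.0951k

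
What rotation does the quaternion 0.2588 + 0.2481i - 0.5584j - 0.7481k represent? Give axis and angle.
axis = (0.2569, -0.5781, -0.7745), θ = 5π/6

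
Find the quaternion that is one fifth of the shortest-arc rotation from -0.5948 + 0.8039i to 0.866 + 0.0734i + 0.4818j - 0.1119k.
-0.726 + 0.677i - 0.1179j + 0.0274k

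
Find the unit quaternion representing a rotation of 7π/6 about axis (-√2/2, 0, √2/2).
-0.2588 - 0.683i + 0.683k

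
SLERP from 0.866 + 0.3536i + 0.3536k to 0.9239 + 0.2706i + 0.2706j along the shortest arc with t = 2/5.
0.9124 + 0.3286i + 0.1115j + 0.2171k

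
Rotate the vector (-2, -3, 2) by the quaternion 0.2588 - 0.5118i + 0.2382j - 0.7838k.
(2.05, 3.34, 1.282)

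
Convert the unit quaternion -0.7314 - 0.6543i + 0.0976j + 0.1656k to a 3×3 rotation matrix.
[[0.9261, 0.1145, -0.3595], [-0.37, 0.0889, -0.9248], [-0.0739, 0.9894, 0.1247]]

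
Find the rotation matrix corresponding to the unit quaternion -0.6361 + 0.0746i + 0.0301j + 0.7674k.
[[-0.1796, 0.9808, 0.0762], [-0.9718, -0.1889, 0.1411], [0.1528, -0.0487, 0.9871]]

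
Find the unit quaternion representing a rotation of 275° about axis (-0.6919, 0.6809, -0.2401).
-0.7373 - 0.4674i + 0.46j - 0.1622k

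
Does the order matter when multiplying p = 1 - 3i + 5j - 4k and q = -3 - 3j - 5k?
Yes: pq = -8 - 28i - 33j + 16k ≠ -8 + 46i - 3j - 2k = qp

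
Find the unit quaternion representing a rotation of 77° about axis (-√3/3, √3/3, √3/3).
0.7826 - 0.3594i + 0.3594j + 0.3594k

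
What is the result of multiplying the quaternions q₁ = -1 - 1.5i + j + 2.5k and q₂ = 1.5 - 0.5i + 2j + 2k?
-9.25 - 4.75i + 1.25j - 0.75k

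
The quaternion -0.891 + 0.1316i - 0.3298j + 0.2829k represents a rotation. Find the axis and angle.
axis = (0.2899, -0.7264, 0.6231), θ = 306°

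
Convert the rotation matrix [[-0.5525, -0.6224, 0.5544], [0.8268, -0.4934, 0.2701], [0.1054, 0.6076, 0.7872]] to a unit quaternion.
0.4305 + 0.196i + 0.2607j + 0.8416k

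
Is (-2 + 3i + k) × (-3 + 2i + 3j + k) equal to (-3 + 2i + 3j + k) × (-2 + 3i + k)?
No: pq = -1 - 16i - 7j + 4k ≠ -1 - 10i - 5j - 14k = qp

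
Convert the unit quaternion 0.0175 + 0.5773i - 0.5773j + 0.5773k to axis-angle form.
axis = (√3/3, -√3/3, √3/3), θ = 178°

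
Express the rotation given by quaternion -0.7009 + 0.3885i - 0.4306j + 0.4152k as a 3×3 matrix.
[[0.2844, 0.2475, 0.9262], [-0.9166, 0.3534, 0.187], [-0.281, -0.9022, 0.3273]]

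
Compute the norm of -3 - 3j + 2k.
√22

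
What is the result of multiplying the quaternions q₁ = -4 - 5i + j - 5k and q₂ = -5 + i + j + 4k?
44 + 30i + 6j + 3k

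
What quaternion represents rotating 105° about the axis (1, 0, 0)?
0.6088 + 0.7934i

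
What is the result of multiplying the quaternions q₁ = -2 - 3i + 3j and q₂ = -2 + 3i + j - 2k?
10 - 6i - 14j - 8k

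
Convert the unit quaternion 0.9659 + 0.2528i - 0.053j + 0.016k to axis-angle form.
axis = (0.9768, -0.2048, 0.0618), θ = π/6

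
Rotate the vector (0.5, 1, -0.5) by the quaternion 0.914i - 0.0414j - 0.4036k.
(0.629, -1.051, 0.002)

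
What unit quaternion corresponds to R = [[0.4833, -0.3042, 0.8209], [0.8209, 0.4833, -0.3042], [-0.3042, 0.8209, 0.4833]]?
0.7826 + 0.3594i + 0.3594j + 0.3594k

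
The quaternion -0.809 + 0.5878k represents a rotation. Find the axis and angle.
axis = (0, 0, 1), θ = 288°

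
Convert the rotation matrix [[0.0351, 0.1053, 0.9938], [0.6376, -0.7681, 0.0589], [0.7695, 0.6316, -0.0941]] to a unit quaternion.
0.2079 + 0.6887i + 0.2697j + 0.6401k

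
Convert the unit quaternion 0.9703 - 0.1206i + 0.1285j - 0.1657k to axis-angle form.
axis = (-0.4986, 0.5312, -0.685), θ = 28°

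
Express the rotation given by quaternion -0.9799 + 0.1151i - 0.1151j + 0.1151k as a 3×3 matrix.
[[0.947, 0.1991, 0.2521], [-0.2521, 0.947, 0.1991], [-0.1991, -0.2521, 0.947]]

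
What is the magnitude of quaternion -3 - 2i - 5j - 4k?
√54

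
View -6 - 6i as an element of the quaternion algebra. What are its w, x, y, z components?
-6 - 6i + 0j + 0k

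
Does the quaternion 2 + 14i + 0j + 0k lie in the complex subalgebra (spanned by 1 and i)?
Yes. The quaternion 2 + 14i has j- and k-coefficients y = z = 0, so it lies in the complex subalgebra spanned by 1 and i.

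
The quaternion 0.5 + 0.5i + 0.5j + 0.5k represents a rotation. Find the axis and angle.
axis = (√3/3, √3/3, √3/3), θ = 2π/3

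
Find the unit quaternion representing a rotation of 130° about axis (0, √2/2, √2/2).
0.4226 + 0.6409j + 0.6409k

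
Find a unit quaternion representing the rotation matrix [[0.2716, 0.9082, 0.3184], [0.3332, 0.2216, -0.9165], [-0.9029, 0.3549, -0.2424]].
0.5592 + 0.5684i + 0.546j - 0.2571k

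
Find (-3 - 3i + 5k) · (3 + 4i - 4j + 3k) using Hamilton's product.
-12 - i + 41j + 18k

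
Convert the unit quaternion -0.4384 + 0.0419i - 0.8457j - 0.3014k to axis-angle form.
axis = (0.0466, -0.9409, -0.3353), θ = 232°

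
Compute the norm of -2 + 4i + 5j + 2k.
7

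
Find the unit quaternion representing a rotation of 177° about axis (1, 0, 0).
0.0262 + 0.9997i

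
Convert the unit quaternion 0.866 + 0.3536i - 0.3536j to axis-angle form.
axis = (√2/2, -√2/2, 0), θ = π/3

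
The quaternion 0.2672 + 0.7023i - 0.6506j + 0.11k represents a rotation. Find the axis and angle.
axis = (0.7288, -0.6751, 0.1142), θ = 149°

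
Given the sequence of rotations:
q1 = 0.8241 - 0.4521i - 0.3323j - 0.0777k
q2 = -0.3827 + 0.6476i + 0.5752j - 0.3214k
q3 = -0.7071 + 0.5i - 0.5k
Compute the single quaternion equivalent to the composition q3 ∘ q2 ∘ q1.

q2 · q1 = 0.1436 + 0.5552i + 0.7968j - 0.1903k
q3 · q2 · q1 = -0.4743 + 0.0776i - 0.7459j + 0.4612k
-0.4743 + 0.0776i - 0.7459j + 0.4612k


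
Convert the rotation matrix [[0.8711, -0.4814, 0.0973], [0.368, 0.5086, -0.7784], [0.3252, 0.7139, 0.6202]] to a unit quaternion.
0.866 + 0.4308i - 0.0658j + 0.2452k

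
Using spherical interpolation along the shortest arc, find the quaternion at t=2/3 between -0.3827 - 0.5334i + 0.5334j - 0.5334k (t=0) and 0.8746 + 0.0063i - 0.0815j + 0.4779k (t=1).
-0.7719 - 0.2047i + 0.2587j - 0.5435k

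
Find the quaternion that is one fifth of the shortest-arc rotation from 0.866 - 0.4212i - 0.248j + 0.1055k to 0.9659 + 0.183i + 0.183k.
0.9209 - 0.3072i - 0.2041j + 0.1263k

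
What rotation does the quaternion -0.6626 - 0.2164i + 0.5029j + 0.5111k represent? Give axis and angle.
axis = (-0.2889, 0.6715, 0.6824), θ = 263°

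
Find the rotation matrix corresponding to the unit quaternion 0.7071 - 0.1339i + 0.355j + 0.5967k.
[[0.0358, -0.9389, 0.3422], [0.7488, 0.252, 0.613], [-0.6618, 0.2343, 0.7121]]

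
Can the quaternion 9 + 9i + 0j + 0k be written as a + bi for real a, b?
Yes. The quaternion 9 + 9i has j- and k-coefficients y = z = 0, so it lies in the complex subalgebra spanned by 1 and i.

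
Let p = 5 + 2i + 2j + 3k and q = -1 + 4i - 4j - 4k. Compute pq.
7 + 22i - 2j - 39k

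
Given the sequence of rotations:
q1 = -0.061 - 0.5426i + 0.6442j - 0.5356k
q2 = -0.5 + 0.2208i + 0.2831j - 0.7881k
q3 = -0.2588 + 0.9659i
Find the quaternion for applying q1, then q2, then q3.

q2 · q1 = -0.4542 + 0.6139i + 0.2065j + 0.6117k
q3 · q2 · q1 = -0.4754 - 0.5976i - 0.6443j + 0.0412k
-0.4754 - 0.5976i - 0.6443j + 0.0412k


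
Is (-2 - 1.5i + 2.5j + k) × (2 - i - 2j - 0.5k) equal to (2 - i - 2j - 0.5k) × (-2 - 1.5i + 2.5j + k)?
No: pq = -0.25i + 7.25j + 8.5k ≠ -1.75i + 10.75j - 2.5k = qp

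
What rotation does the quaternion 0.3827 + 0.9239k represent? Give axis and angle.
axis = (0, 0, 1), θ = 3π/4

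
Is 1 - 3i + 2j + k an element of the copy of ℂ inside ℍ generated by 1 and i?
No. The quaternion 1 - 3i + 2j + k has j-coefficient y = 2 and k-coefficient z = 1, not both zero, so it does not lie in the complex subalgebra spanned by 1 and i.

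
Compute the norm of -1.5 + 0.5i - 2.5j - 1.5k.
√11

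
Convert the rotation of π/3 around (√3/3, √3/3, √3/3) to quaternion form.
0.866 + 0.2887i + 0.2887j + 0.2887k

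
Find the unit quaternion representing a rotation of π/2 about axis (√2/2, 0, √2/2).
0.7071 + 0.5i + 0.5k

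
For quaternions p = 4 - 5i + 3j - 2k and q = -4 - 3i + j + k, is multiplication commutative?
No: pq = -32 + 13i + 3j + 16k ≠ -32 + 3i - 19j + 8k = qp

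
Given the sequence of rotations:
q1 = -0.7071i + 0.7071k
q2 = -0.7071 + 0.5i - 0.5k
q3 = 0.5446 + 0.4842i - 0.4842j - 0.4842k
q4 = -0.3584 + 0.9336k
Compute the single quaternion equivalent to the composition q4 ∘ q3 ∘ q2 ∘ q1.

q2 · q1 = 0.7071 + 0.5i - 0.5k
q3 · q2 · q1 = -0.0991 + 0.8568i - 0.3424j - 0.3726k
q4 · q3 · q2 · q1 = 0.3834 + 0.0126i + 0.9226j + 0.041k
0.3834 + 0.0126i + 0.9226j + 0.041k


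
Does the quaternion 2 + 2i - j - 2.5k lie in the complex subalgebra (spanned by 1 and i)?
No. The quaternion 2 + 2i - j - 2.5k has j-coefficient y = -1 and k-coefficient z = -2.5, not both zero, so it does not lie in the complex subalgebra spanned by 1 and i.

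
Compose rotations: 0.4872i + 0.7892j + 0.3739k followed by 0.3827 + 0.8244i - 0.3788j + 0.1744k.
-0.1679 - 0.0928i + 0.0788j + 0.9783k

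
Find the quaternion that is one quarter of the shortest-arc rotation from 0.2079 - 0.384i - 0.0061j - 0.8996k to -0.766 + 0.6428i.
0.4113 - 0.5196i - 0.0051j - 0.7489k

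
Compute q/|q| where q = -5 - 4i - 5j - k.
-0.6108 - 0.4887i - 0.6108j - 0.1222k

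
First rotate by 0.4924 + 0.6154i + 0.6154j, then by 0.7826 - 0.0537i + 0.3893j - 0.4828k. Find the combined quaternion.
0.1788 + 0.7523i + 0.3762j - 0.5104k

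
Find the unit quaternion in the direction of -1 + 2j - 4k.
-0.2182 + 0.4364j - 0.8729k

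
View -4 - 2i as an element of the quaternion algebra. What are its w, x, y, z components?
-4 - 2i + 0j + 0k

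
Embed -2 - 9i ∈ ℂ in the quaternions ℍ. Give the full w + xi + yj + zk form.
-2 - 9i + 0j + 0k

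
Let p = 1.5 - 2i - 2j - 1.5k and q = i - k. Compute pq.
0.5 + 3.5i - 3.5j + 0.5k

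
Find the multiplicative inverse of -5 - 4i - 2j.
-0.1111 + 0.0889i + 0.0444j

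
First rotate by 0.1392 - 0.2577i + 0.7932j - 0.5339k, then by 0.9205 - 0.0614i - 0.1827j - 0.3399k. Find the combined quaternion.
0.0758 + 0.1214i + 0.7595j - 0.6346k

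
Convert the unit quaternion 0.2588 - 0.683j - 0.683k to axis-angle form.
axis = (0, -√2/2, -√2/2), θ = 5π/6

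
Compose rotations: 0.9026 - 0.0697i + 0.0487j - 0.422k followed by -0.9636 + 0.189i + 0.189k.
-0.7768 + 0.2286i + 0.0197j + 0.5864k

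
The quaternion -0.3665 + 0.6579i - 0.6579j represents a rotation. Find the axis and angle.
axis = (√2/2, -√2/2, 0), θ = 223°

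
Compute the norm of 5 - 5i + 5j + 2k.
√79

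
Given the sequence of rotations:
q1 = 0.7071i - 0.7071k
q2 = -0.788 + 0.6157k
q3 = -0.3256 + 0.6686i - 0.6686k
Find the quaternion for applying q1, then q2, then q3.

q2 · q1 = 0.4354 - 0.5572i + 0.4354j + 0.5572k
q3 · q2 · q1 = 0.6033 + 0.7636i - 0.1418j - 0.1814k
0.6033 + 0.7636i - 0.1418j - 0.1814k


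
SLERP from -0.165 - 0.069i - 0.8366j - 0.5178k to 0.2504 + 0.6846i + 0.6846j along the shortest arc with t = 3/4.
-0.2446 - 0.5616i - 0.777j - 0.1453k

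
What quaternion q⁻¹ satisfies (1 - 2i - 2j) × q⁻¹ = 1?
0.1111 + 0.2222i + 0.2222j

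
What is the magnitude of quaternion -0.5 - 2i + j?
2.291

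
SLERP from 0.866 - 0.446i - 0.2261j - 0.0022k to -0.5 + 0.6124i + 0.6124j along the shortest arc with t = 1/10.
0.8402 - 0.4701i - 0.2702j - 0.002k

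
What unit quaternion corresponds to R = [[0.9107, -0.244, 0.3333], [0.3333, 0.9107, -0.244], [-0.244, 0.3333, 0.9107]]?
0.9659 + 0.1494i + 0.1494j + 0.1494k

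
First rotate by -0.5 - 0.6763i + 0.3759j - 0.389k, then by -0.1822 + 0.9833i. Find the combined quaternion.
0.7561 - 0.3684i + 0.314j + 0.4405k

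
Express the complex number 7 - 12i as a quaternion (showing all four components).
7 - 12i + 0j + 0k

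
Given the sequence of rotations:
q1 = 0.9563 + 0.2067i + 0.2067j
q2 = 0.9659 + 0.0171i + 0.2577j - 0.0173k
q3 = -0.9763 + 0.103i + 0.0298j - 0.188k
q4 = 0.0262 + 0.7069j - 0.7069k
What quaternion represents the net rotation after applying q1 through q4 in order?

q2 · q1 = 0.8669 + 0.2196i + 0.4425j - 0.0663k
q3 · q2 · q1 = -0.8946 - 0.0439i - 0.4406j - 0.0592k
q4 · q3 · q2 · q1 = 0.2462 - 0.3545i - 0.6129j + 0.6619k
0.2462 - 0.3545i - 0.6129j + 0.6619k
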